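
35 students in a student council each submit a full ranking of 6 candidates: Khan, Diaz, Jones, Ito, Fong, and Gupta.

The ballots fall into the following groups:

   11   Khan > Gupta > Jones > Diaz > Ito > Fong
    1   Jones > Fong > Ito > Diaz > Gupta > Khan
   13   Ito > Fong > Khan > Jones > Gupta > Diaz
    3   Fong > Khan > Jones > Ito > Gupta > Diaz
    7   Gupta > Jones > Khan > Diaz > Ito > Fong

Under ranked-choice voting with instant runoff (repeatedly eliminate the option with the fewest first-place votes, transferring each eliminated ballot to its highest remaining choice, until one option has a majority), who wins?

Khan

Round 1: Ito 13, Khan 11, Gupta 7, Fong 3, Jones 1, Diaz 0. Diaz has the fewest and is eliminated.
Round 2: Ito 13, Khan 11, Gupta 7, Fong 3, Jones 1. Jones has the fewest and is eliminated.
Round 3: Ito 13, Khan 11, Gupta 7, Fong 4. Fong has the fewest and is eliminated.
Round 4: Khan 14, Ito 14, Gupta 7. Gupta has the fewest and is eliminated.
Round 5: Khan 21, Ito 14. Khan has a majority.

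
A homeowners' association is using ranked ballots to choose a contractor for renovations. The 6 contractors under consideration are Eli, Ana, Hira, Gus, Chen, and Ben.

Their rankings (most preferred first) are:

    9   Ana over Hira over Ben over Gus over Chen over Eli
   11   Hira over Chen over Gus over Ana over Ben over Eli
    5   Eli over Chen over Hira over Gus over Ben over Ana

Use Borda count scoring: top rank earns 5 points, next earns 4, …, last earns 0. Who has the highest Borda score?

Hira

Borda scores:
  Eli: 9·0 + 11·0 + 5·5 = 25
  Ana: 9·5 + 11·2 + 5·0 = 67
  Hira: 9·4 + 11·5 + 5·3 = 106
  Gus: 9·2 + 11·3 + 5·2 = 61
  Chen: 9·1 + 11·4 + 5·4 = 73
  Ben: 9·3 + 11·1 + 5·1 = 43
Hira has the highest total.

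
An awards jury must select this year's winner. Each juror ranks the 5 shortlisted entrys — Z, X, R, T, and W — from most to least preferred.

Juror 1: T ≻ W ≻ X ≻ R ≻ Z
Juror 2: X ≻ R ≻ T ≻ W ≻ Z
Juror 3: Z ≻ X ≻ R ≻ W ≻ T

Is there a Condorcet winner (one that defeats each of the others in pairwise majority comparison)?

Yes

Head-to-head results (3 voters total):
Z vs X: X wins 2–1.
Z vs R: R wins 2–1.
Z vs T: T wins 2–1.
Z vs W: W wins 2–1.
X vs R: X wins 3–0.
X vs T: X wins 2–1.
X vs W: X wins 2–1.
R vs T: R wins 2–1.
R vs W: R wins 2–1.
T vs W: T wins 2–1.
X beats each rival — Z (2–1), R (3–0), T (2–1), W (2–1) — so X is the Condorcet winner.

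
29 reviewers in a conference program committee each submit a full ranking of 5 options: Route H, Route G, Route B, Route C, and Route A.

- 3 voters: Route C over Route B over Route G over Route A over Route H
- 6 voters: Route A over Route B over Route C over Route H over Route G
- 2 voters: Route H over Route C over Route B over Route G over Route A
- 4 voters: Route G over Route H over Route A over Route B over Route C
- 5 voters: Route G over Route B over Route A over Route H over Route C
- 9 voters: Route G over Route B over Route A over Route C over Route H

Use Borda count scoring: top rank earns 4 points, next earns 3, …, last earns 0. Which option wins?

Route G

Borda scores:
  Route H: 3·0 + 6·1 + 2·4 + 4·3 + 5·1 + 9·0 = 31
  Route G: 3·2 + 6·0 + 2·1 + 4·4 + 5·4 + 9·4 = 80
  Route B: 3·3 + 6·3 + 2·2 + 4·1 + 5·3 + 9·3 = 77
  Route C: 3·4 + 6·2 + 2·3 + 4·0 + 5·0 + 9·1 = 39
  Route A: 3·1 + 6·4 + 2·0 + 4·2 + 5·2 + 9·2 = 63
Route G has the highest total.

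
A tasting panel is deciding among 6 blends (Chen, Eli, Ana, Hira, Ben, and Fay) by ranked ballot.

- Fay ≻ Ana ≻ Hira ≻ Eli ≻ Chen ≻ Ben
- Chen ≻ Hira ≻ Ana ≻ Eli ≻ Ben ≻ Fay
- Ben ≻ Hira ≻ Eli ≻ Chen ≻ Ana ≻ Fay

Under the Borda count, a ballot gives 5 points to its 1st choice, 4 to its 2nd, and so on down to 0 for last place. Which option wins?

Borda scores:
  Chen: 1 + 5 + 2 = 8
  Eli: 2 + 2 + 3 = 7
  Ana: 4 + 3 + 1 = 8
  Hira: 3 + 4 + 4 = 11
  Ben: 0 + 1 + 5 = 6
  Fay: 5 + 0 + 0 = 5
Hira has the highest total.

Hira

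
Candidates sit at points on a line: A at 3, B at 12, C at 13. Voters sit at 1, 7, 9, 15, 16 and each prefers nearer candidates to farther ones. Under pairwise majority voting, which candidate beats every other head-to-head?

B

With single-peaked preferences on a line, the Condorcet winner is the candidate closest to the median voter.
The median voter (position 9) is closest to B at 12.
Check: B vs A — voters closer to B: 3 of 5.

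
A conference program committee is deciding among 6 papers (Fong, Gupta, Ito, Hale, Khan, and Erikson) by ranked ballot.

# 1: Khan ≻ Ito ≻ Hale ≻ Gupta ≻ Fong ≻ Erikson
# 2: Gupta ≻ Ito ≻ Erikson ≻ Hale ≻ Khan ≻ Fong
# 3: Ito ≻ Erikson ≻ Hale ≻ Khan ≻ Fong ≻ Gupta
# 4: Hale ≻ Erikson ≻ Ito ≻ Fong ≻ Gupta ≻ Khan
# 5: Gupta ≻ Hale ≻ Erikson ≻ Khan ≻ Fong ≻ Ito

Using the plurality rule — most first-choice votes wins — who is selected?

Gupta

First-place vote totals:
  Fong: 0
  Gupta: 2
  Ito: 1
  Hale: 1
  Khan: 1
  Erikson: 0
Gupta has the most first-place votes.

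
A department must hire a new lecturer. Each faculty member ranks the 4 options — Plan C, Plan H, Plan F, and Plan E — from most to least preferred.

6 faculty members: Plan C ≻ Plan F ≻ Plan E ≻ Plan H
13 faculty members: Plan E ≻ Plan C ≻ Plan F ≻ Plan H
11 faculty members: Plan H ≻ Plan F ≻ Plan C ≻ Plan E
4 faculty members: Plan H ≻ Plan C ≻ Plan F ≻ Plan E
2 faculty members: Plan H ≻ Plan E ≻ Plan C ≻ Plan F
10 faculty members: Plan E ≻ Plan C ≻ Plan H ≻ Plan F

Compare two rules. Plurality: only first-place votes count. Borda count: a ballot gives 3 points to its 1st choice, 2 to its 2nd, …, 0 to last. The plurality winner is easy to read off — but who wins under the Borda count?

Plan C

Plurality first-place counts: Plan C 6, Plan H 17, Plan F 0, Plan E 23 → Plan E.
Borda totals: Plan C 85, Plan H 61, Plan F 51, Plan E 79 → Plan C.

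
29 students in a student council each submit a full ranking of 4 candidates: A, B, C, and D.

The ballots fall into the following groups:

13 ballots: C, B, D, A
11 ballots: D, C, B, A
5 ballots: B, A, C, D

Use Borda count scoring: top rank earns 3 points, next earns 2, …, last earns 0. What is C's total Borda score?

66

Borda scores:
  A: 13·0 + 11·0 + 5·2 = 10
  B: 13·2 + 11·1 + 5·3 = 52
  C: 13·3 + 11·2 + 5·1 = 66
  D: 13·1 + 11·3 + 5·0 = 46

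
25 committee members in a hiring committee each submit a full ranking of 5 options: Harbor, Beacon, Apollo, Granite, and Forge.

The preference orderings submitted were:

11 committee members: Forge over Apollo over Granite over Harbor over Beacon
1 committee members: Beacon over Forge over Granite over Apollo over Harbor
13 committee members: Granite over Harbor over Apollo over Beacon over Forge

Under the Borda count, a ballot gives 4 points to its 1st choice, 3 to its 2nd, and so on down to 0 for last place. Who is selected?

Borda scores:
  Harbor: 11·1 + 0 + 13·3 = 50
  Beacon: 11·0 + 4 + 13·1 = 17
  Apollo: 11·3 + 1 + 13·2 = 60
  Granite: 11·2 + 2 + 13·4 = 76
  Forge: 11·4 + 3 + 13·0 = 47
Granite has the highest total.

Granite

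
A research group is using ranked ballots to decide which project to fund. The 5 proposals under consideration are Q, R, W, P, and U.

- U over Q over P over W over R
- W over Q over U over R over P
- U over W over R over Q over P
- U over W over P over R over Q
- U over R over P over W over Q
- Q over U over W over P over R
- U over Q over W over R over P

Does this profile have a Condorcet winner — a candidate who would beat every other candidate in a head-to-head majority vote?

Yes

Head-to-head results (7 voters total):
Q vs R: Q wins 4–3.
Q vs W: W wins 4–3.
Q vs P: Q wins 5–2.
Q vs U: U wins 5–2.
R vs W: W wins 6–1.
R vs P: R wins 4–3.
R vs U: U wins 7–0.
W vs P: W wins 5–2.
W vs U: U wins 6–1.
P vs U: U wins 7–0.
U beats each rival — Q (5–2), R (7–0), W (6–1), P (7–0) — so U is the Condorcet winner.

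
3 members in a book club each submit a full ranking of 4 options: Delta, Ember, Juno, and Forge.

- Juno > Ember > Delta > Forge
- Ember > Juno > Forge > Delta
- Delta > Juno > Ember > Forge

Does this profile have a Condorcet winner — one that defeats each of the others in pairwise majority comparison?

Head-to-head results (3 voters total):
Delta vs Ember: Ember wins 2–1.
Delta vs Juno: Juno wins 2–1.
Delta vs Forge: Delta wins 2–1.
Ember vs Juno: Juno wins 2–1.
Ember vs Forge: Ember wins 3–0.
Juno vs Forge: Juno wins 3–0.
Juno beats each rival — Delta (2–1), Ember (2–1), Forge (3–0) — so Juno is the Condorcet winner.

Yes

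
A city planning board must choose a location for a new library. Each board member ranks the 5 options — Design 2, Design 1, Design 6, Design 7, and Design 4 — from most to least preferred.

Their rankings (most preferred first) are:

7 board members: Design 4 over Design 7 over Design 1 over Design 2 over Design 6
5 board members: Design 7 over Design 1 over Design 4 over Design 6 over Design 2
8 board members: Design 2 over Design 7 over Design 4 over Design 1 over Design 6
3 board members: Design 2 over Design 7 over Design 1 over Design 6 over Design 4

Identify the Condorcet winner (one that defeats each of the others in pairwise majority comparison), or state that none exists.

Design 7

Head-to-head results (23 voters total):
Design 2 vs Design 1: Design 1 wins 12–11.
Design 2 vs Design 6: Design 2 wins 18–5.
Design 2 vs Design 7: Design 7 wins 12–11.
Design 2 vs Design 4: Design 4 wins 12–11.
Design 1 vs Design 6: Design 1 wins 23–0.
Design 1 vs Design 7: Design 7 wins 23–0.
Design 1 vs Design 4: Design 4 wins 15–8.
Design 6 vs Design 7: Design 7 wins 23–0.
Design 6 vs Design 4: Design 4 wins 20–3.
Design 7 vs Design 4: Design 7 wins 16–7.
Design 7 beats each rival — Design 2 (12–11), Design 1 (23–0), Design 6 (23–0), Design 4 (16–7) — so Design 7 is the Condorcet winner.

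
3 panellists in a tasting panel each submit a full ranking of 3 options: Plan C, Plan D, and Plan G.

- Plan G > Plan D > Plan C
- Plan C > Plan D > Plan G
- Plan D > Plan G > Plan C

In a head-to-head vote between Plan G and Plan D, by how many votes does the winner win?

Ballots ranking Plan G above Plan D: 1.
Ballots ranking Plan D above Plan G: 2.
Plan D wins 2–1, a margin of 1.

1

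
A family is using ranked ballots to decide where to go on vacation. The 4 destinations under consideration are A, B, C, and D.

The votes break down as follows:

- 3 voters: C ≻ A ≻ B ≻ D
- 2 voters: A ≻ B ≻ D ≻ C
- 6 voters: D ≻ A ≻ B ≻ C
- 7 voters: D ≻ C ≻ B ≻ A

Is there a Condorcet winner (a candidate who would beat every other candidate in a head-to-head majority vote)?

Yes

Head-to-head results (18 voters total):
A vs B: A wins 11–7.
A vs C: C wins 10–8.
A vs D: D wins 13–5.
B vs C: C wins 10–8.
B vs D: D wins 13–5.
C vs D: D wins 15–3.
D beats each rival — A (13–5), B (13–5), C (15–3) — so D is the Condorcet winner.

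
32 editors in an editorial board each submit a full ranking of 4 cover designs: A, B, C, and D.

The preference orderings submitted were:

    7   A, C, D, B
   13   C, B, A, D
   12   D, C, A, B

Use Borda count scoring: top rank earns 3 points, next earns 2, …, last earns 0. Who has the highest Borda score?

Borda scores:
  A: 7·3 + 13·1 + 12·1 = 46
  B: 7·0 + 13·2 + 12·0 = 26
  C: 7·2 + 13·3 + 12·2 = 77
  D: 7·1 + 13·0 + 12·3 = 43
C has the highest total.

C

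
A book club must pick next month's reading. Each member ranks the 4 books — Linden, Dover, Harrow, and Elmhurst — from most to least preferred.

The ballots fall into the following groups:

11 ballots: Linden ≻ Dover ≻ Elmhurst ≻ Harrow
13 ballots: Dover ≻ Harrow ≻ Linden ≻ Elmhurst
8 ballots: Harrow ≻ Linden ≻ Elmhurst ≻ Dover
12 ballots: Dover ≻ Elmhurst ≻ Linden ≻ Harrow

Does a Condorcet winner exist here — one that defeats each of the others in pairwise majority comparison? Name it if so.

Head-to-head results (44 voters total):
Linden vs Dover: Dover wins 25–19.
Linden vs Harrow: Linden wins 23–21.
Linden vs Elmhurst: Linden wins 32–12.
Dover vs Harrow: Dover wins 36–8.
Dover vs Elmhurst: Dover wins 36–8.
Harrow vs Elmhurst: Elmhurst wins 23–21.
Dover beats each rival — Linden (25–19), Harrow (36–8), Elmhurst (36–8) — so Dover is the Condorcet winner.

Dover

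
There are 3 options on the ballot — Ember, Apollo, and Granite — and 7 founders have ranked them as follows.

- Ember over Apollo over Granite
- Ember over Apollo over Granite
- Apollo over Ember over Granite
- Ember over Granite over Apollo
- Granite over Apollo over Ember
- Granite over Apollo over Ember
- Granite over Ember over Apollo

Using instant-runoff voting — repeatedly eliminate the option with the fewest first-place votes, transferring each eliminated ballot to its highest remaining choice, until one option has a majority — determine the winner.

Round 1: Ember 3, Granite 3, Apollo 1. Apollo has the fewest and is eliminated.
Round 2: Ember 4, Granite 3. Ember has a majority.

Ember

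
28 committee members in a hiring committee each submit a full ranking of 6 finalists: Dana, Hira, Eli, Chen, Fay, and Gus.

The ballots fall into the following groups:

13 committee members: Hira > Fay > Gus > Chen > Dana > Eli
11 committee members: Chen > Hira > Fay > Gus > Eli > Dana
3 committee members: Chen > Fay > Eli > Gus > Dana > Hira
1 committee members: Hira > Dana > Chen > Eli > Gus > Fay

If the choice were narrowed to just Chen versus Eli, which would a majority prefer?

Ballots ranking Chen above Eli: 13+11+3+1 = 28.
Ballots ranking Eli above Chen: 0.
Chen wins the head-to-head, 28–0.

Chen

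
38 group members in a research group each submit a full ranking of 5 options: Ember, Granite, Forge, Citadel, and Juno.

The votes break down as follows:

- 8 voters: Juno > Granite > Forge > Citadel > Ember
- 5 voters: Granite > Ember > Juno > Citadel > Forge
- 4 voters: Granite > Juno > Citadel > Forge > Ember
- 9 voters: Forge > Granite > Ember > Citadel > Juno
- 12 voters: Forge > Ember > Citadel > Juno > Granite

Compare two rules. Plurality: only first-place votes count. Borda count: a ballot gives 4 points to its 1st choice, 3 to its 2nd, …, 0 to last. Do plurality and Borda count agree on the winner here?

Yes

Plurality first-place counts: Ember 0, Granite 9, Forge 21, Citadel 0, Juno 8 → Forge.
Borda totals: Ember 69, Granite 87, Forge 104, Citadel 54, Juno 66 → Forge.
The two rules agree on Forge.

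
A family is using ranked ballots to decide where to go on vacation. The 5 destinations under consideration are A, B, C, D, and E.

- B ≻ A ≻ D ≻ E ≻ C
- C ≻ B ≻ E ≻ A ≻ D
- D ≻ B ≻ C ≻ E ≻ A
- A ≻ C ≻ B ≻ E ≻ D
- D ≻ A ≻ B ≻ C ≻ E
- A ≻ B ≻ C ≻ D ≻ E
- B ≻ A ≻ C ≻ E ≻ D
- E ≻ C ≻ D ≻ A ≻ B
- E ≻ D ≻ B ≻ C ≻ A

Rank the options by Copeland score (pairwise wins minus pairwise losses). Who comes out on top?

B

Pairwise results:
  A vs B: B wins 5–4.
  A vs C: A wins 5–4.
  A vs D: A wins 5–4.
  A vs E: A wins 5–4.
  B vs C: B wins 6–3.
  B vs D: B wins 5–4.
  B vs E: B wins 7–2.
  C vs D: C wins 5–4.
  C vs E: C wins 6–3.
  D vs E: E wins 5–4.
Copeland scores (wins − losses):
  A: 3 − 1 = 2
  B: 4 − 0 = 4
  C: 2 − 2 = 0
  D: 0 − 4 = -4
  E: 1 − 3 = -2
B has the best Copeland score.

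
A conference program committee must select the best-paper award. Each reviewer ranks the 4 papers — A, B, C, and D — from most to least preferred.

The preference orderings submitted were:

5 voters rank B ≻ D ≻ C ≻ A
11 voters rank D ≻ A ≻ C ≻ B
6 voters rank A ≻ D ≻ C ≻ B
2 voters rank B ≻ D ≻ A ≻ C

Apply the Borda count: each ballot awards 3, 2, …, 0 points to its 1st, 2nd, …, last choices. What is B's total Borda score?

Borda scores:
  A: 5·0 + 11·2 + 6·3 + 2·1 = 42
  B: 5·3 + 11·0 + 6·0 + 2·3 = 21
  C: 5·1 + 11·1 + 6·1 + 2·0 = 22
  D: 5·2 + 11·3 + 6·2 + 2·2 = 59

21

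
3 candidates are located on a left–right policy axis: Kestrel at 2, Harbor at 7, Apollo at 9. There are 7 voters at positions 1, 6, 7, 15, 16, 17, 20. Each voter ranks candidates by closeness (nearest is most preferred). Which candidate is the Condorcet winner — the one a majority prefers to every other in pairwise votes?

With single-peaked preferences on a line, the Condorcet winner is the candidate closest to the median voter.
The median voter (position 15) is closest to Apollo at 9.
Check: Apollo vs Kestrel — voters closer to Apollo: 6 of 7.

Apollo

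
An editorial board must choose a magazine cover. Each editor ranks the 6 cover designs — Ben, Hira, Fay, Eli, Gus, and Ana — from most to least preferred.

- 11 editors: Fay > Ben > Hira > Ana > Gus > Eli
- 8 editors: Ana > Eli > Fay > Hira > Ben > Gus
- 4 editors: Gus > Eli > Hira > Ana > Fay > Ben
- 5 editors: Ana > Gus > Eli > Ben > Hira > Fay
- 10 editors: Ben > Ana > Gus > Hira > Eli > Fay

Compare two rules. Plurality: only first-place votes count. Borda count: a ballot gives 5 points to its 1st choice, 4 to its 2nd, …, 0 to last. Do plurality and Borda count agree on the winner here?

Yes

Plurality first-place counts: Ben 10, Hira 0, Fay 11, Eli 0, Gus 4, Ana 13 → Ana.
Borda totals: Ben 112, Hira 86, Fay 83, Eli 73, Gus 81, Ana 135 → Ana.
The two rules agree on Ana.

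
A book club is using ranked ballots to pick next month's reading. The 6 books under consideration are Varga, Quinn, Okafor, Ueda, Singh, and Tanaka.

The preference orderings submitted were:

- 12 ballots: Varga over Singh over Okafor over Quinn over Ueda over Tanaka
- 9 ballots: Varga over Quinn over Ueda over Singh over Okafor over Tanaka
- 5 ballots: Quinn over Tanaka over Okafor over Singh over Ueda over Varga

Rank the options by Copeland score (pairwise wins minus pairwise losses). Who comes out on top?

Varga

Pairwise results:
  Varga vs Quinn: Varga wins 21–5.
  Varga vs Okafor: Varga wins 21–5.
  Varga vs Ueda: Varga wins 21–5.
  Varga vs Singh: Varga wins 21–5.
  Varga vs Tanaka: Varga wins 21–5.
  Quinn vs Okafor: Quinn wins 14–12.
  Quinn vs Ueda: Quinn wins 26–0.
  Quinn vs Singh: Quinn wins 14–12.
  Quinn vs Tanaka: Quinn wins 26–0.
  Okafor vs Ueda: Okafor wins 17–9.
  Okafor vs Singh: Singh wins 21–5.
  Okafor vs Tanaka: Okafor wins 21–5.
  Ueda vs Singh: Singh wins 17–9.
  Ueda vs Tanaka: Ueda wins 21–5.
  Singh vs Tanaka: Singh wins 21–5.
Copeland scores (wins − losses):
  Varga: 5 − 0 = 5
  Quinn: 4 − 1 = 3
  Okafor: 2 − 3 = -1
  Ueda: 1 − 4 = -3
  Singh: 3 − 2 = 1
  Tanaka: 0 − 5 = -5
Varga has the best Copeland score.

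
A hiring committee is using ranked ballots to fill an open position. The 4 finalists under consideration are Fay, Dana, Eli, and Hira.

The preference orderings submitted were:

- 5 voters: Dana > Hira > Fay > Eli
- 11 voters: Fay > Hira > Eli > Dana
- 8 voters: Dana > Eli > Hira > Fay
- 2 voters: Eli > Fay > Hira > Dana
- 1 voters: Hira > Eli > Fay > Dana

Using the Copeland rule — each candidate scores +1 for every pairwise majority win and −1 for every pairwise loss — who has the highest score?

Pairwise results:
  Fay vs Dana: Fay wins 14–13.
  Fay vs Eli: Fay wins 16–11.
  Fay vs Hira: Hira wins 14–13.
  Dana vs Eli: Eli wins 14–13.
  Dana vs Hira: Hira wins 14–13.
  Eli vs Hira: Hira wins 17–10.
Copeland scores (wins − losses):
  Fay: 2 − 1 = 1
  Dana: 0 − 3 = -3
  Eli: 1 − 2 = -1
  Hira: 3 − 0 = 3
Hira has the best Copeland score.

Hira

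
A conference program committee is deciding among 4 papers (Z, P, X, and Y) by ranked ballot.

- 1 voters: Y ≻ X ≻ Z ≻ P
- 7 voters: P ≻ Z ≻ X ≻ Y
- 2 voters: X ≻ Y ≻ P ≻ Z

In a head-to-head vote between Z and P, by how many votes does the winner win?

8

Ballots ranking Z above P: 1.
Ballots ranking P above Z: 7+2 = 9.
P wins 9–1, a margin of 8.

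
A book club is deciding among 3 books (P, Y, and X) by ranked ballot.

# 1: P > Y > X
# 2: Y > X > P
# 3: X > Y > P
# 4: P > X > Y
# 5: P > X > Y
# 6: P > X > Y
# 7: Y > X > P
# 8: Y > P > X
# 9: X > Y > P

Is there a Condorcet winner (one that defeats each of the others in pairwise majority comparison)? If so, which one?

Head-to-head results (9 voters total):
P vs Y: Y wins 5–4.
P vs X: P wins 5–4.
Y vs X: X wins 5–4.
No candidate beats all others: P beats X beats Y beats P, a majority cycle.

None — there is no Condorcet winner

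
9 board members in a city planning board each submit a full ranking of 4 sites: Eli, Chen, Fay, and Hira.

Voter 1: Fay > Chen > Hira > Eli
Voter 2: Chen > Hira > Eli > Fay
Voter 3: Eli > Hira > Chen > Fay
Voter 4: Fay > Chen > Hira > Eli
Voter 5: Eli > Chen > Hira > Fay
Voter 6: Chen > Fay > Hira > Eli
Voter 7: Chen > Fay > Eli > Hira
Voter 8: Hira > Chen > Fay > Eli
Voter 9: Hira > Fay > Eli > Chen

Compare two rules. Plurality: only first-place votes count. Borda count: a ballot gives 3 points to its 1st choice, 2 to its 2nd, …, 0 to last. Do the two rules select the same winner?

Plurality first-place counts: Eli 2, Chen 3, Fay 2, Hira 2 → Chen.
Borda totals: Eli 9, Chen 18, Fay 13, Hira 14 → Chen.
The two rules agree on Chen.

Yes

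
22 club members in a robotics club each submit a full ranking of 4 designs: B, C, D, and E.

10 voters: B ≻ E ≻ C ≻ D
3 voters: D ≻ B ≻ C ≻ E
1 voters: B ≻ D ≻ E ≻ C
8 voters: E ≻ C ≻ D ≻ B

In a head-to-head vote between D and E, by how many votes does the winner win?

14

Ballots ranking D above E: 3+1 = 4.
Ballots ranking E above D: 10+8 = 18.
E wins 18–4, a margin of 14.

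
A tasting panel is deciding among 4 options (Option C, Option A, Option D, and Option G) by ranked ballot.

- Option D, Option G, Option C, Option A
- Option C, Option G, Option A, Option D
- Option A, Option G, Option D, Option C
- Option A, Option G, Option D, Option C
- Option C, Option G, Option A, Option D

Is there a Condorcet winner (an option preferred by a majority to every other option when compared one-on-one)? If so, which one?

Option G

Head-to-head results (5 voters total):
Option C vs Option A: Option C wins 3–2.
Option C vs Option D: Option D wins 3–2.
Option C vs Option G: Option G wins 3–2.
Option A vs Option D: Option A wins 4–1.
Option A vs Option G: Option G wins 3–2.
Option D vs Option G: Option G wins 4–1.
Option G beats each rival — Option C (3–2), Option A (3–2), Option D (4–1) — so Option G is the Condorcet winner.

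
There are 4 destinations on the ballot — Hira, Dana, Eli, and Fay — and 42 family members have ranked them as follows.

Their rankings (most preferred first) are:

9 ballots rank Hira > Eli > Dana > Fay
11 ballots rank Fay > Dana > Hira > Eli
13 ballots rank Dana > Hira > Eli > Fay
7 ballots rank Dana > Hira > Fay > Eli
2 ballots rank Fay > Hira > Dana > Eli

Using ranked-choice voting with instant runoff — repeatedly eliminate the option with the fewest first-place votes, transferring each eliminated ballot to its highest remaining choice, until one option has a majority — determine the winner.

Round 1: Dana 20, Fay 13, Hira 9, Eli 0. Eli has the fewest and is eliminated.
Round 2: Dana 20, Fay 13, Hira 9. Hira has the fewest and is eliminated.
Round 3: Dana 29, Fay 13. Dana has a majority.

Dana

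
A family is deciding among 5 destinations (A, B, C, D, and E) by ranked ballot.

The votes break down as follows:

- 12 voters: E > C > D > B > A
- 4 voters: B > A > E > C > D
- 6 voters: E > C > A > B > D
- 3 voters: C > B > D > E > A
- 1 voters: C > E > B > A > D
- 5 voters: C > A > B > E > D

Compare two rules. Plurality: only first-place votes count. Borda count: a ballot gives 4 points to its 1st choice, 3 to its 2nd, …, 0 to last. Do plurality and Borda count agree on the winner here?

No

Plurality first-place counts: A 0, B 4, C 9, D 0, E 18 → E.
Borda totals: A 40, B 55, C 94, D 30, E 91 → C.
The two rules disagree: plurality picks E, Borda picks C.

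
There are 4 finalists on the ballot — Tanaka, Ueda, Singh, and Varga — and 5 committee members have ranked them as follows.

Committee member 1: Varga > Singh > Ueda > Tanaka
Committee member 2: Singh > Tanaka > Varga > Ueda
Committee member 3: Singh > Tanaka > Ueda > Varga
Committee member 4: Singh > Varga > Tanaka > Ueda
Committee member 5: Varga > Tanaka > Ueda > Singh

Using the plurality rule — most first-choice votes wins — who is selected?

First-place vote totals:
  Tanaka: 0
  Ueda: 0
  Singh: 3
  Varga: 2
Singh has the most first-place votes.

Singh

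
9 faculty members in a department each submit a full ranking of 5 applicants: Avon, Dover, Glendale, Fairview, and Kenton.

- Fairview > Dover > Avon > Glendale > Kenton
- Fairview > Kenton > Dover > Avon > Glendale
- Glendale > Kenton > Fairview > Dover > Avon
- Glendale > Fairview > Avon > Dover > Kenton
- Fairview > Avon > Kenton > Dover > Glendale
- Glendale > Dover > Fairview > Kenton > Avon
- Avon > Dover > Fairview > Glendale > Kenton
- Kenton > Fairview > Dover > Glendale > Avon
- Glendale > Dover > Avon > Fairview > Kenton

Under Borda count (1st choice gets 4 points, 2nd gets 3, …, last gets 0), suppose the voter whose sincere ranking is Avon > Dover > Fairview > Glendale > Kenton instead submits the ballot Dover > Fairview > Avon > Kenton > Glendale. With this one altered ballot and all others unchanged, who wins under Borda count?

Fairview

Borda totals with the altered ballot: Avon 12, Dover 20, Glendale 18, Fairview 26, Kenton 14.
The winner is unchanged: still Fairview.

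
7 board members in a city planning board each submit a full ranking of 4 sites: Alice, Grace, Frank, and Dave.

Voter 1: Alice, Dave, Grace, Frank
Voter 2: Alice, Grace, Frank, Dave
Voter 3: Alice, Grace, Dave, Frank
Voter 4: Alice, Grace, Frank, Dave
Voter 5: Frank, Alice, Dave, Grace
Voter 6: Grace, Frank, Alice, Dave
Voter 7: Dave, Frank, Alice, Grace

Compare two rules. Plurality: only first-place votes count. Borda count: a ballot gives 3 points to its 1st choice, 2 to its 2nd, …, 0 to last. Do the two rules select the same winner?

Yes

Plurality first-place counts: Alice 4, Grace 1, Frank 1, Dave 1 → Alice.
Borda totals: Alice 16, Grace 10, Frank 9, Dave 7 → Alice.
The two rules agree on Alice.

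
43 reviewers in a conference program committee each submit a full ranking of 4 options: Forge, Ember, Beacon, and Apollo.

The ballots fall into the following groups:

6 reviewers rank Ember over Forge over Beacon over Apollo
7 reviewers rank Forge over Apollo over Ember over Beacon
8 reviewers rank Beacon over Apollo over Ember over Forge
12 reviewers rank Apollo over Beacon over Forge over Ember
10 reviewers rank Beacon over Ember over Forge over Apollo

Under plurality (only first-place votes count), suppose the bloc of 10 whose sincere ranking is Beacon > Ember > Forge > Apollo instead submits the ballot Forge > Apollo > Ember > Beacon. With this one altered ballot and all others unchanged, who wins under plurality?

Forge

First-place totals with the altered ballot: Forge 17, Ember 6, Beacon 8, Apollo 12.
The switch changes the winner from Beacon to Forge.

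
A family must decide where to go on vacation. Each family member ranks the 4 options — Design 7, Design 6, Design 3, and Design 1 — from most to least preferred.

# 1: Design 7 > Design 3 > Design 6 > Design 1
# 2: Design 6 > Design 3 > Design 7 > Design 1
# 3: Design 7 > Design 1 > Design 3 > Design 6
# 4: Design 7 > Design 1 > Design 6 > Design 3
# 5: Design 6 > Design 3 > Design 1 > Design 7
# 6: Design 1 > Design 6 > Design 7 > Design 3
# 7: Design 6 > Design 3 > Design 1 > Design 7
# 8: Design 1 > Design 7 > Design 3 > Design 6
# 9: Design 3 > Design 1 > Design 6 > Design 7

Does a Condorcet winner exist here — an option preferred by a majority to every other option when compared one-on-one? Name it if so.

Head-to-head results (9 voters total):
Design 7 vs Design 6: Design 6 wins 5–4.
Design 7 vs Design 3: Design 7 wins 5–4.
Design 7 vs Design 1: Design 1 wins 5–4.
Design 6 vs Design 3: Design 6 wins 5–4.
Design 6 vs Design 1: Design 1 wins 5–4.
Design 3 vs Design 1: Design 3 wins 5–4.
No candidate beats all others: Design 7 beats Design 3 beats Design 1 beats Design 7, a majority cycle.

No Condorcet winner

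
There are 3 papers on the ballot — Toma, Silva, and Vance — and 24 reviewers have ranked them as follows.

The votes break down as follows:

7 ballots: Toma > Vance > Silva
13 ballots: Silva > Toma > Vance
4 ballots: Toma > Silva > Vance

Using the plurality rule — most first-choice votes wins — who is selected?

Silva

First-place vote totals:
  Toma: 11
  Silva: 13
  Vance: 0
Silva has the most first-place votes.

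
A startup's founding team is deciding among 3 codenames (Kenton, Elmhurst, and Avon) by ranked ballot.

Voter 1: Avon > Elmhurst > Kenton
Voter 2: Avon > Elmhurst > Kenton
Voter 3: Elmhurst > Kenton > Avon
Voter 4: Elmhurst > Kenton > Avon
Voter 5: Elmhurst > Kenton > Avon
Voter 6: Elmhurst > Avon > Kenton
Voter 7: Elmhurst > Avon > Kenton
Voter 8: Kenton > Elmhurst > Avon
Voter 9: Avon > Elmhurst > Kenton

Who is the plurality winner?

Elmhurst

First-place vote totals:
  Kenton: 1
  Elmhurst: 5
  Avon: 3
Elmhurst has the most first-place votes.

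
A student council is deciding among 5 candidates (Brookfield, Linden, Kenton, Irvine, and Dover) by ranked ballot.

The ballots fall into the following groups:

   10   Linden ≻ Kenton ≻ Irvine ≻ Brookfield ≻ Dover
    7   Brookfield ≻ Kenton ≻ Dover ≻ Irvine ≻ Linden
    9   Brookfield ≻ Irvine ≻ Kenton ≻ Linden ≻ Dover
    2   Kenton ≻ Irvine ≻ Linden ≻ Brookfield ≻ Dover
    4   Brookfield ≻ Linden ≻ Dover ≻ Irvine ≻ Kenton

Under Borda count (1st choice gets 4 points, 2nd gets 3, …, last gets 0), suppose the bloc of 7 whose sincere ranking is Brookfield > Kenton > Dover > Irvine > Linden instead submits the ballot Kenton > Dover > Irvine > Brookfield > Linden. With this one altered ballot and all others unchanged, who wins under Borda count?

Borda totals with the altered ballot: Brookfield 71, Linden 65, Kenton 84, Irvine 71, Dover 29.
The switch changes the winner from Brookfield to Kenton.

Kenton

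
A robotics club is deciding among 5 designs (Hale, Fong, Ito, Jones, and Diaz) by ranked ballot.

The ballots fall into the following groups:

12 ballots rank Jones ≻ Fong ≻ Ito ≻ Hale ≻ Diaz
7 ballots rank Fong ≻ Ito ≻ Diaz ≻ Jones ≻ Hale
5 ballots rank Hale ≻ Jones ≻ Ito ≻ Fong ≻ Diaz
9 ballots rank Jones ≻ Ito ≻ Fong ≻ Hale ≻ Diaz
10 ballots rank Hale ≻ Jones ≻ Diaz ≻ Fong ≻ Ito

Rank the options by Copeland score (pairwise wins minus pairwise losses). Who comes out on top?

Pairwise results:
  Hale vs Fong: Fong wins 28–15.
  Hale vs Ito: Ito wins 28–15.
  Hale vs Jones: Jones wins 28–15.
  Hale vs Diaz: Hale wins 36–7.
  Fong vs Ito: Fong wins 29–14.
  Fong vs Jones: Jones wins 36–7.
  Fong vs Diaz: Fong wins 33–10.
  Ito vs Jones: Jones wins 36–7.
  Ito vs Diaz: Ito wins 33–10.
  Jones vs Diaz: Jones wins 36–7.
Copeland scores (wins − losses):
  Hale: 1 − 3 = -2
  Fong: 3 − 1 = 2
  Ito: 2 − 2 = 0
  Jones: 4 − 0 = 4
  Diaz: 0 − 4 = -4
Jones has the best Copeland score.

Jones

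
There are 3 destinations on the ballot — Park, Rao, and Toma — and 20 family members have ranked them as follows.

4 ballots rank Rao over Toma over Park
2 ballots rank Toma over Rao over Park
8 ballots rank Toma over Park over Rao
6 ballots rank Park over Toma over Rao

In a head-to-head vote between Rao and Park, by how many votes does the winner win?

Ballots ranking Rao above Park: 4+2 = 6.
Ballots ranking Park above Rao: 8+6 = 14.
Park wins 14–6, a margin of 8.

8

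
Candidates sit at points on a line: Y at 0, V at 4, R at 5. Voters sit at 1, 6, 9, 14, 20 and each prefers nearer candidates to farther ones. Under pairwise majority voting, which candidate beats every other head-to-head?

With single-peaked preferences on a line, the Condorcet winner is the candidate closest to the median voter.
The median voter (position 9) is closest to R at 5.
Check: R vs Y — voters closer to R: 4 of 5.

R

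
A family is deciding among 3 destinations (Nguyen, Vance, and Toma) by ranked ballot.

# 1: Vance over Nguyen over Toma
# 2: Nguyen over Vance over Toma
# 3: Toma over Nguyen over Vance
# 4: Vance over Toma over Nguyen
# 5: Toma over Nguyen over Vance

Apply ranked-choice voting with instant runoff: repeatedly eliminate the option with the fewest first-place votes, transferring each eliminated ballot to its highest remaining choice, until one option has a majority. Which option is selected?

Vance

Round 1: Vance 2, Toma 2, Nguyen 1. Nguyen has the fewest and is eliminated.
Round 2: Vance 3, Toma 2. Vance has a majority.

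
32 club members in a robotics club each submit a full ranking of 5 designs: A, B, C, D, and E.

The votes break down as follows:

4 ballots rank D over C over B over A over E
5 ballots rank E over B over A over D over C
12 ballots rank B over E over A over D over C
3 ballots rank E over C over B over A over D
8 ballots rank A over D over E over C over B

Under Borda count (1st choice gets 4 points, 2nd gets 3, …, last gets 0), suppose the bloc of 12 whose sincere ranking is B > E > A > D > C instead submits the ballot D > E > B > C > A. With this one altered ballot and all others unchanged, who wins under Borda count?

D

Borda totals with the altered ballot: A 49, B 53, C 41, D 93, E 84.
The switch changes the winner from E to D.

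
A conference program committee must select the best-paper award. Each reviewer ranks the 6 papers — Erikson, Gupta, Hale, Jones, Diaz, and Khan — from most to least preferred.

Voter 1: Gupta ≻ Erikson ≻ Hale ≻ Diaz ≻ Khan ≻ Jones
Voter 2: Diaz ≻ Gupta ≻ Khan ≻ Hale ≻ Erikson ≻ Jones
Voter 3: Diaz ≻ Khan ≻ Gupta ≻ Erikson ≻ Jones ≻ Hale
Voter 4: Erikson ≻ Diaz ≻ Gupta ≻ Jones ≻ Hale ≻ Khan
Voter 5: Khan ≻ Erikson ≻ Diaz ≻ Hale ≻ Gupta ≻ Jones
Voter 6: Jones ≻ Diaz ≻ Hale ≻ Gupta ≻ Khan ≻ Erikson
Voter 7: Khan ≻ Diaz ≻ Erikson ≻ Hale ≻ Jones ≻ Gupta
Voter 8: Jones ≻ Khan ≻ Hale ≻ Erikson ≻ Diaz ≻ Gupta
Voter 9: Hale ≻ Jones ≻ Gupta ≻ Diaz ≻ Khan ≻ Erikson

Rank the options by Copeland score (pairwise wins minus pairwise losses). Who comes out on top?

Diaz

Pairwise results:
  Erikson vs Gupta: Gupta wins 5–4.
  Erikson vs Hale: Erikson wins 5–4.
  Erikson vs Jones: Erikson wins 6–3.
  Erikson vs Diaz: Diaz wins 5–4.
  Erikson vs Khan: Khan wins 7–2.
  Gupta vs Hale: Hale wins 5–4.
  Gupta vs Jones: Gupta wins 5–4.
  Gupta vs Diaz: Diaz wins 7–2.
  Gupta vs Khan: Gupta wins 5–4.
  Hale vs Jones: Hale wins 5–4.
  Hale vs Diaz: Diaz wins 6–3.
  Hale vs Khan: Khan wins 5–4.
  Jones vs Diaz: Diaz wins 6–3.
  Jones vs Khan: Khan wins 5–4.
  Diaz vs Khan: Diaz wins 6–3.
Copeland scores (wins − losses):
  Erikson: 2 − 3 = -1
  Gupta: 3 − 2 = 1
  Hale: 2 − 3 = -1
  Jones: 0 − 5 = -5
  Diaz: 5 − 0 = 5
  Khan: 3 − 2 = 1
Diaz has the best Copeland score.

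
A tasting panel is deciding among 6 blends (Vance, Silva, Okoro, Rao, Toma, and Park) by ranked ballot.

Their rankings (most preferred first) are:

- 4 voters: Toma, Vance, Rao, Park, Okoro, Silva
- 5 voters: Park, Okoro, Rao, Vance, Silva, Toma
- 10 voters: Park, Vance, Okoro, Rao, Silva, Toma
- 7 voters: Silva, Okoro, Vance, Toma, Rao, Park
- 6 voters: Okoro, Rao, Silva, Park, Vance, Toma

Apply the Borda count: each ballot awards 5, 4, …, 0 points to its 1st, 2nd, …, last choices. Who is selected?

Okoro

Borda scores:
  Vance: 4·4 + 5·2 + 10·4 + 7·3 + 6·1 = 93
  Silva: 4·0 + 5·1 + 10·1 + 7·5 + 6·3 = 68
  Okoro: 4·1 + 5·4 + 10·3 + 7·4 + 6·5 = 112
  Rao: 4·3 + 5·3 + 10·2 + 7·1 + 6·4 = 78
  Toma: 4·5 + 5·0 + 10·0 + 7·2 + 6·0 = 34
  Park: 4·2 + 5·5 + 10·5 + 7·0 + 6·2 = 95
Okoro has the highest total.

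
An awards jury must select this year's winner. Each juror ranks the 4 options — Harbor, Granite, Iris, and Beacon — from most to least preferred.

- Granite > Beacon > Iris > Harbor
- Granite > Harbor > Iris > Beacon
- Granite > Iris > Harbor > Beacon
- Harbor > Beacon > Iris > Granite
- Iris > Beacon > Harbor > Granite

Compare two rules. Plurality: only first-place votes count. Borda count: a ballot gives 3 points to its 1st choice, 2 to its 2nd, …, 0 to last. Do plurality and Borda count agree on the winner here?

Plurality first-place counts: Harbor 1, Granite 3, Iris 1, Beacon 0 → Granite.
Borda totals: Harbor 7, Granite 9, Iris 8, Beacon 6 → Granite.
The two rules agree on Granite.

Yes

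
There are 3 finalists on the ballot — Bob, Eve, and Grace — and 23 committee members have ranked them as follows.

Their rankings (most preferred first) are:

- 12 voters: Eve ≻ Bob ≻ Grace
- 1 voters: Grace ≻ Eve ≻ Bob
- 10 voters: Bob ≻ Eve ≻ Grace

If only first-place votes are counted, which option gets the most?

Eve

First-place vote totals:
  Bob: 10
  Eve: 12
  Grace: 1
Eve has the most first-place votes.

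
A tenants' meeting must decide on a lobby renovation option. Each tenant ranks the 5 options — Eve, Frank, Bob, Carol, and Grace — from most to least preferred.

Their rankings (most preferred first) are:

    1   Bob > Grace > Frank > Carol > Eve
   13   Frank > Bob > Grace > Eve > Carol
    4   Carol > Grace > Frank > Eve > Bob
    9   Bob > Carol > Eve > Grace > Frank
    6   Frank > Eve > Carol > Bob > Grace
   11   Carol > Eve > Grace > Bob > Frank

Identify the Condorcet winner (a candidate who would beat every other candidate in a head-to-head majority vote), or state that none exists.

No Condorcet winner

Head-to-head results (44 voters total):
Eve vs Frank: Frank wins 24–20.
Eve vs Bob: Bob wins 23–21.
Eve vs Carol: Carol wins 25–19.
Eve vs Grace: Eve wins 26–18.
Frank vs Bob: Frank wins 23–21.
Frank vs Carol: Carol wins 24–20.
Frank vs Grace: Grace wins 25–19.
Bob vs Carol: Bob wins 23–21.
Bob vs Grace: Bob wins 29–15.
Carol vs Grace: Carol wins 30–14.
No candidate beats all others: Eve beats Grace beats Frank beats Eve, a majority cycle.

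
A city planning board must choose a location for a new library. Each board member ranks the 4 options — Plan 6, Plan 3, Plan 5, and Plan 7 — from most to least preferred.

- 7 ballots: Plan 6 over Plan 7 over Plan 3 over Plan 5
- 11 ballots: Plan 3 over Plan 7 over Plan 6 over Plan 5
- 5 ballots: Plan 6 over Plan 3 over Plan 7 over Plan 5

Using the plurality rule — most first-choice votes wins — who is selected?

Plan 6

First-place vote totals:
  Plan 6: 12
  Plan 3: 11
  Plan 5: 0
  Plan 7: 0
Plan 6 has the most first-place votes.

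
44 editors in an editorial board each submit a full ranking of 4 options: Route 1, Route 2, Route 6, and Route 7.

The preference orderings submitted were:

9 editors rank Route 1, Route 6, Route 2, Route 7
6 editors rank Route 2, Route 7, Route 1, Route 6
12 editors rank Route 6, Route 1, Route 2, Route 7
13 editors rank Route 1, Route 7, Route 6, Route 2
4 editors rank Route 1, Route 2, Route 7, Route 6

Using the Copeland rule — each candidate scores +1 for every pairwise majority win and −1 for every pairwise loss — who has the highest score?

Pairwise results:
  Route 1 vs Route 2: Route 1 wins 38–6.
  Route 1 vs Route 6: Route 1 wins 32–12.
  Route 1 vs Route 7: Route 1 wins 38–6.
  Route 2 vs Route 6: Route 6 wins 34–10.
  Route 2 vs Route 7: Route 2 wins 31–13.
  Route 6 vs Route 7: Route 7 wins 23–21.
Copeland scores (wins − losses):
  Route 1: 3 − 0 = 3
  Route 2: 1 − 2 = -1
  Route 6: 1 − 2 = -1
  Route 7: 1 − 2 = -1
Route 1 has the best Copeland score.

Route 1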